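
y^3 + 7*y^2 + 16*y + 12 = (y + 2)^2*(y + 3)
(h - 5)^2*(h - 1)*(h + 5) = h^4 - 6*h^3 - 20*h^2 + 150*h - 125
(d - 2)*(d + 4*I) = d^2 - 2*d + 4*I*d - 8*I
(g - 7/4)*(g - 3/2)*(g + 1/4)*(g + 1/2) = g^4 - 5*g^3/2 + 5*g^2/16 + 25*g/16 + 21/64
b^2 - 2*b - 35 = (b - 7)*(b + 5)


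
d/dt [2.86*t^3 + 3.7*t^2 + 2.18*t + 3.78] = 8.58*t^2 + 7.4*t + 2.18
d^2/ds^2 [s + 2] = 0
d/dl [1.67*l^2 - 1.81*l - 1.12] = 3.34*l - 1.81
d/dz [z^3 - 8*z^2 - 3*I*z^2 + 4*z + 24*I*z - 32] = 3*z^2 - 16*z - 6*I*z + 4 + 24*I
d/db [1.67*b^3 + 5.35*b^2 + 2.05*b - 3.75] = 5.01*b^2 + 10.7*b + 2.05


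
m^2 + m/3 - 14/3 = (m - 2)*(m + 7/3)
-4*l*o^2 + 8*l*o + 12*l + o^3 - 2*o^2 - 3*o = (-4*l + o)*(o - 3)*(o + 1)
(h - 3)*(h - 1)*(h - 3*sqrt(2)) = h^3 - 3*sqrt(2)*h^2 - 4*h^2 + 3*h + 12*sqrt(2)*h - 9*sqrt(2)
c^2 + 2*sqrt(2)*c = c*(c + 2*sqrt(2))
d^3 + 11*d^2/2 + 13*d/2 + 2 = (d + 1/2)*(d + 1)*(d + 4)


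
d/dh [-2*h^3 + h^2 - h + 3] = -6*h^2 + 2*h - 1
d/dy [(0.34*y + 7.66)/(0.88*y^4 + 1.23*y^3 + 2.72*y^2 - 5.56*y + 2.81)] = (-0.8976*y^4 - 27.7996*y^3 - 29.1902*y^2 - 41.6704*y + 43.545)/(0.7744*y^8 + 2.1648*y^7 + 6.3001*y^6 - 3.0944*y^5 - 1.3336*y^4 - 23.3338*y^3 + 46.2*y^2 - 31.2472*y + 7.8961)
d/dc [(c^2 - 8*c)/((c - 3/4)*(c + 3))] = 4*(41*c^2 - 18*c + 72)/(16*c^4 + 72*c^3 + 9*c^2 - 162*c + 81)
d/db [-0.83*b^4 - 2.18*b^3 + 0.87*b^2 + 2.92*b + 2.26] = -3.32*b^3 - 6.54*b^2 + 1.74*b + 2.92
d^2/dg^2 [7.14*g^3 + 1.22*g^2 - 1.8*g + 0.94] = 42.84*g + 2.44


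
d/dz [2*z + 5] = 2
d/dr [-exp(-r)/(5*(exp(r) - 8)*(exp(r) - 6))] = (3*exp(2*r) - 28*exp(r) + 48)*exp(-r)/(5*(exp(4*r) - 28*exp(3*r) + 292*exp(2*r) - 1344*exp(r) + 2304))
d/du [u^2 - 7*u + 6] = 2*u - 7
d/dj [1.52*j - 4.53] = 1.52000000000000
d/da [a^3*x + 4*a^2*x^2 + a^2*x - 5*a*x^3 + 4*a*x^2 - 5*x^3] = x*(3*a^2 + 8*a*x + 2*a - 5*x^2 + 4*x)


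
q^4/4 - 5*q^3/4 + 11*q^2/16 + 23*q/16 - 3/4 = (q/4 + 1/4)*(q - 4)*(q - 3/2)*(q - 1/2)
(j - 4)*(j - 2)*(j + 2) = j^3 - 4*j^2 - 4*j + 16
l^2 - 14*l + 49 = (l - 7)^2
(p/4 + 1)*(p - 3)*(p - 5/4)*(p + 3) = p^4/4 + 11*p^3/16 - 7*p^2/2 - 99*p/16 + 45/4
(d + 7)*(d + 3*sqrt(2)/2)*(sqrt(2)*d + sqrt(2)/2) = sqrt(2)*d^3 + 3*d^2 + 15*sqrt(2)*d^2/2 + 7*sqrt(2)*d/2 + 45*d/2 + 21/2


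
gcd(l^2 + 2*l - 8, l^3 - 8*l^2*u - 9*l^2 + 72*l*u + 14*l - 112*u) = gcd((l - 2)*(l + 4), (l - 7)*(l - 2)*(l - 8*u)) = l - 2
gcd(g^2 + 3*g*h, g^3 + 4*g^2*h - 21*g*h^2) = g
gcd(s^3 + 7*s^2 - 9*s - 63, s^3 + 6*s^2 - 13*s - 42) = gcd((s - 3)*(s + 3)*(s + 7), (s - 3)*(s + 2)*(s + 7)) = s^2 + 4*s - 21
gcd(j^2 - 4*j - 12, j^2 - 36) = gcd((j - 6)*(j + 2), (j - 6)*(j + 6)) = j - 6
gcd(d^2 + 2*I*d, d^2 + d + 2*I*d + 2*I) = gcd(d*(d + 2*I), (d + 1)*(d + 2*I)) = d + 2*I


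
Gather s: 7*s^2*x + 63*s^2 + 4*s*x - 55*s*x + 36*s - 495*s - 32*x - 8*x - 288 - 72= s^2*(7*x + 63) + s*(-51*x - 459) - 40*x - 360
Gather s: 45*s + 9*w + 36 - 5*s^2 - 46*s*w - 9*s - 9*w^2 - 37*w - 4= -5*s^2 + s*(36 - 46*w) - 9*w^2 - 28*w + 32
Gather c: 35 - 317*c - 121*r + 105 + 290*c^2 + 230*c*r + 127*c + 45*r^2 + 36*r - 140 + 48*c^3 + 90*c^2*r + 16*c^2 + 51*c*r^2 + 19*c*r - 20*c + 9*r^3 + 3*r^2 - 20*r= 48*c^3 + c^2*(90*r + 306) + c*(51*r^2 + 249*r - 210) + 9*r^3 + 48*r^2 - 105*r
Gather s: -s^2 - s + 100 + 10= -s^2 - s + 110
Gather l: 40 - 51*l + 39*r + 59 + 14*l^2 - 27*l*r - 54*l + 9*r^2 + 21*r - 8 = 14*l^2 + l*(-27*r - 105) + 9*r^2 + 60*r + 91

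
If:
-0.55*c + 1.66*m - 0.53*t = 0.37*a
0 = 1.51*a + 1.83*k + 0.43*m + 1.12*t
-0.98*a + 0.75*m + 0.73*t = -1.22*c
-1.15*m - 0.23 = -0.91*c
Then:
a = 19.6430716623736*t + 6.30654758557079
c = 10.2125350100672*t + 3.49075959191478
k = -18.7191061492759*t - 5.8058228133333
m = 8.08122335579227*t + 2.56225324229779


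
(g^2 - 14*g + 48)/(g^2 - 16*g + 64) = (g - 6)/(g - 8)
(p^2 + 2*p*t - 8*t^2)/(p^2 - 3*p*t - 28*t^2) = (p - 2*t)/(p - 7*t)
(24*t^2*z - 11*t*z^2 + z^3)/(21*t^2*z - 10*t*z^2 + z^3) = (-8*t + z)/(-7*t + z)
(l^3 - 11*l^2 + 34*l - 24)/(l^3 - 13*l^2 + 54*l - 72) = (l - 1)/(l - 3)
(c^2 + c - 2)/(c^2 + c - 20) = (c^2 + c - 2)/(c^2 + c - 20)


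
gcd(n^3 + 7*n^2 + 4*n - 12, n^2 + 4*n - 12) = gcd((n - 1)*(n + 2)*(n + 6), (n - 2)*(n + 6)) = n + 6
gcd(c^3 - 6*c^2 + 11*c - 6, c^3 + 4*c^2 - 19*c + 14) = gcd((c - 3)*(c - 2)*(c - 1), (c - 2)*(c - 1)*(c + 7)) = c^2 - 3*c + 2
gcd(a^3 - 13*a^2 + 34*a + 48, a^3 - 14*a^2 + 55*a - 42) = a - 6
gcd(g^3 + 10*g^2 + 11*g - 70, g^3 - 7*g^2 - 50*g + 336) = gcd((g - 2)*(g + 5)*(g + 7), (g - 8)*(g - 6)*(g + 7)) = g + 7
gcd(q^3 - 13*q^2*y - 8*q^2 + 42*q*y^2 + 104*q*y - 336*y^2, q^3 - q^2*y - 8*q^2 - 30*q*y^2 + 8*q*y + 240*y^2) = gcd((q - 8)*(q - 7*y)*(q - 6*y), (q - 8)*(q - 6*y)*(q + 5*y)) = -q^2 + 6*q*y + 8*q - 48*y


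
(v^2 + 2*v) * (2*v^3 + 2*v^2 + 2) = 2*v^5 + 6*v^4 + 4*v^3 + 2*v^2 + 4*v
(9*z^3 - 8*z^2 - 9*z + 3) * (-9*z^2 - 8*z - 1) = -81*z^5 + 136*z^3 + 53*z^2 - 15*z - 3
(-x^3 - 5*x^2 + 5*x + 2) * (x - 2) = -x^4 - 3*x^3 + 15*x^2 - 8*x - 4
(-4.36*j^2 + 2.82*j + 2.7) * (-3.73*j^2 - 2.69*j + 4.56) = 16.2628*j^4 + 1.2098*j^3 - 37.5384*j^2 + 5.5962*j + 12.312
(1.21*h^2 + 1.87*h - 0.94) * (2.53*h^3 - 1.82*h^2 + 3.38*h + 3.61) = 3.0613*h^5 + 2.5289*h^4 - 1.6918*h^3 + 12.3995*h^2 + 3.5735*h - 3.3934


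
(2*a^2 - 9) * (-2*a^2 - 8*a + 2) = -4*a^4 - 16*a^3 + 22*a^2 + 72*a - 18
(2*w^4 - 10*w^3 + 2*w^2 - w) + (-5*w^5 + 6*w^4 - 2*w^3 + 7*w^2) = -5*w^5 + 8*w^4 - 12*w^3 + 9*w^2 - w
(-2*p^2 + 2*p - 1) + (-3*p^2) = -5*p^2 + 2*p - 1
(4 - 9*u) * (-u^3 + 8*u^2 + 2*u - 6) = 9*u^4 - 76*u^3 + 14*u^2 + 62*u - 24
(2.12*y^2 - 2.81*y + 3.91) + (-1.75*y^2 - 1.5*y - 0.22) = 0.37*y^2 - 4.31*y + 3.69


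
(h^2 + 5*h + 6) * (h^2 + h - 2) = h^4 + 6*h^3 + 9*h^2 - 4*h - 12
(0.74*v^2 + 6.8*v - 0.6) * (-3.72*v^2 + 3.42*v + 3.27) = -2.7528*v^4 - 22.7652*v^3 + 27.9078*v^2 + 20.184*v - 1.962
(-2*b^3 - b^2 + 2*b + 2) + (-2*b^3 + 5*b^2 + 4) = -4*b^3 + 4*b^2 + 2*b + 6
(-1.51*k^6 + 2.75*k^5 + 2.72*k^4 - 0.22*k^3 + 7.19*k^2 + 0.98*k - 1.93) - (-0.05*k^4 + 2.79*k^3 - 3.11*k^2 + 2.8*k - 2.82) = -1.51*k^6 + 2.75*k^5 + 2.77*k^4 - 3.01*k^3 + 10.3*k^2 - 1.82*k + 0.89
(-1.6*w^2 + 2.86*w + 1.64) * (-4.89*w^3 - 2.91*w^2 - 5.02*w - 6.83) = 7.824*w^5 - 9.3294*w^4 - 8.3102*w^3 - 8.2016*w^2 - 27.7666*w - 11.2012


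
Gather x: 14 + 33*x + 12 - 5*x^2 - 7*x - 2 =-5*x^2 + 26*x + 24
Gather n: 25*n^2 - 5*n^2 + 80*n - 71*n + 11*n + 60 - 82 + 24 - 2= 20*n^2 + 20*n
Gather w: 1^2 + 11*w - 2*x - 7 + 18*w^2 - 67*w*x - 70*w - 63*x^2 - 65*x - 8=18*w^2 + w*(-67*x - 59) - 63*x^2 - 67*x - 14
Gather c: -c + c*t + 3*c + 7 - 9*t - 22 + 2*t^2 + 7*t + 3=c*(t + 2) + 2*t^2 - 2*t - 12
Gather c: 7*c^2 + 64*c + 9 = 7*c^2 + 64*c + 9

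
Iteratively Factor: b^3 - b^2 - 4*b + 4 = (b - 1)*(b^2 - 4) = (b - 2)*(b - 1)*(b + 2)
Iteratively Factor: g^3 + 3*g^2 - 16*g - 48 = (g + 3)*(g^2 - 16) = (g + 3)*(g + 4)*(g - 4)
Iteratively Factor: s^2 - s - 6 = (s + 2)*(s - 3)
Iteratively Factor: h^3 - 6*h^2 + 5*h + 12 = (h - 4)*(h^2 - 2*h - 3) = (h - 4)*(h - 3)*(h + 1)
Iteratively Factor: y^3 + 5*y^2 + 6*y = (y + 3)*(y^2 + 2*y) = y*(y + 3)*(y + 2)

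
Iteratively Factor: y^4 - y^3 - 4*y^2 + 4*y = (y + 2)*(y^3 - 3*y^2 + 2*y) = (y - 2)*(y + 2)*(y^2 - y) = y*(y - 2)*(y + 2)*(y - 1)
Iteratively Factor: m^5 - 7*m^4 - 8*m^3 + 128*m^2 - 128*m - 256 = (m + 4)*(m^4 - 11*m^3 + 36*m^2 - 16*m - 64) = (m + 1)*(m + 4)*(m^3 - 12*m^2 + 48*m - 64) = (m - 4)*(m + 1)*(m + 4)*(m^2 - 8*m + 16) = (m - 4)^2*(m + 1)*(m + 4)*(m - 4)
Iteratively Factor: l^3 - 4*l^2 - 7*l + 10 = (l + 2)*(l^2 - 6*l + 5) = (l - 5)*(l + 2)*(l - 1)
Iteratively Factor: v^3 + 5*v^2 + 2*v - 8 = (v + 2)*(v^2 + 3*v - 4) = (v - 1)*(v + 2)*(v + 4)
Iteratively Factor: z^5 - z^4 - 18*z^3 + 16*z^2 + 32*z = (z + 4)*(z^4 - 5*z^3 + 2*z^2 + 8*z) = (z + 1)*(z + 4)*(z^3 - 6*z^2 + 8*z) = z*(z + 1)*(z + 4)*(z^2 - 6*z + 8) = z*(z - 2)*(z + 1)*(z + 4)*(z - 4)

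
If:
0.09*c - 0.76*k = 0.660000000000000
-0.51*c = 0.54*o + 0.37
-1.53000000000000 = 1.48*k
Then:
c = -1.40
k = -1.03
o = 0.63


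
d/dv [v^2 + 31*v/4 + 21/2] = 2*v + 31/4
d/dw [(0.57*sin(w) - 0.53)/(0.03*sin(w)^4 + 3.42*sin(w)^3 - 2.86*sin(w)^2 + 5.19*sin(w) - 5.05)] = (-0.0513*sin(w)^4 - 3.8352*sin(w)^3 + 7.068*sin(w)^2 - 3.0316*sin(w) - 0.1278)*cos(w)/(0.0009*sin(w)^8 + 0.2052*sin(w)^7 + 11.5248*sin(w)^6 - 19.251*sin(w)^5 + 43.3762*sin(w)^4 - 64.2288*sin(w)^3 + 55.8221*sin(w)^2 - 52.419*sin(w) + 25.5025)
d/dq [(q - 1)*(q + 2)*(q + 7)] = 3*q^2 + 16*q + 5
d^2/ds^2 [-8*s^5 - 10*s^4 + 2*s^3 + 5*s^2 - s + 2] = -160*s^3 - 120*s^2 + 12*s + 10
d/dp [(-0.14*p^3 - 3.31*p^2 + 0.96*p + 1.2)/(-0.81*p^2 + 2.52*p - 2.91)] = (0.1134*p^4 - 0.7056*p^3 - 6.3414*p^2 + 21.2082*p - 5.8176)/(0.6561*p^4 - 4.0824*p^3 + 11.0646*p^2 - 14.6664*p + 8.4681)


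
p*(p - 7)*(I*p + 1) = I*p^3 + p^2 - 7*I*p^2 - 7*p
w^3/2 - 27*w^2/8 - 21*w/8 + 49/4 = (w/2 + 1)*(w - 7)*(w - 7/4)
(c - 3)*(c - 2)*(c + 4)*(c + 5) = c^4 + 4*c^3 - 19*c^2 - 46*c + 120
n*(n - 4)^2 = n^3 - 8*n^2 + 16*n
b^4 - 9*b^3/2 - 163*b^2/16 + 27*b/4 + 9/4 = (b - 6)*(b - 3/4)*(b + 1/4)*(b + 2)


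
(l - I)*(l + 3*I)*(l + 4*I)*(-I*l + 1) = -I*l^4 + 7*l^3 + 11*I*l^2 + 7*l + 12*I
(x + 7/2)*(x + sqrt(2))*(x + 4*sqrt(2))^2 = x^4 + 7*x^3/2 + 9*sqrt(2)*x^3 + 63*sqrt(2)*x^2/2 + 48*x^2 + 32*sqrt(2)*x + 168*x + 112*sqrt(2)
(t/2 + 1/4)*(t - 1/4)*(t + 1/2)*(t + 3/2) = t^4/2 + 9*t^3/8 + 9*t^2/16 - t/32 - 3/64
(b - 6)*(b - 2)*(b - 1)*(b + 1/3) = b^4 - 26*b^3/3 + 17*b^2 - 16*b/3 - 4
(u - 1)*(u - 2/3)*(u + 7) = u^3 + 16*u^2/3 - 11*u + 14/3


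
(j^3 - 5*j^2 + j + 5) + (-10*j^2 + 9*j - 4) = j^3 - 15*j^2 + 10*j + 1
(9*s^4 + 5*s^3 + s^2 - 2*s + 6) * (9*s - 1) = 81*s^5 + 36*s^4 + 4*s^3 - 19*s^2 + 56*s - 6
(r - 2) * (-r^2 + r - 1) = -r^3 + 3*r^2 - 3*r + 2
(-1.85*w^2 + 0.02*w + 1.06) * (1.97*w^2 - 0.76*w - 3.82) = -3.6445*w^4 + 1.4454*w^3 + 9.14*w^2 - 0.882*w - 4.0492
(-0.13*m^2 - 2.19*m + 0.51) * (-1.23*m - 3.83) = 0.1599*m^3 + 3.1916*m^2 + 7.7604*m - 1.9533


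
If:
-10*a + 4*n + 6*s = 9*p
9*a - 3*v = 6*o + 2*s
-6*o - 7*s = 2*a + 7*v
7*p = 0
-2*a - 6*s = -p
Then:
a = -3*v/7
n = -9*v/7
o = -25*v/21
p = 0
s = v/7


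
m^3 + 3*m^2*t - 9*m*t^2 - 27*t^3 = (m - 3*t)*(m + 3*t)^2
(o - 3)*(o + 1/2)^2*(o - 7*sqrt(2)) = o^4 - 7*sqrt(2)*o^3 - 2*o^3 - 11*o^2/4 + 14*sqrt(2)*o^2 - 3*o/4 + 77*sqrt(2)*o/4 + 21*sqrt(2)/4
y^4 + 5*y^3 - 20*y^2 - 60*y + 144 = (y - 3)*(y - 2)*(y + 4)*(y + 6)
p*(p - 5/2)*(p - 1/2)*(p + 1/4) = p^4 - 11*p^3/4 + p^2/2 + 5*p/16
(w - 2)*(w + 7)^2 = w^3 + 12*w^2 + 21*w - 98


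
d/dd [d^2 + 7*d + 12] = 2*d + 7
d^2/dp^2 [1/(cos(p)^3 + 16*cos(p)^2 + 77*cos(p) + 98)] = (-9*sin(p)^4 + 43*sin(p)^2 + 409*cos(p)/2 - 25*cos(3*p)/2 + 144)/((cos(p) + 2)^3*(cos(p) + 7)^4)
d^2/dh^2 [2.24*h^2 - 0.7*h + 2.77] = 4.48000000000000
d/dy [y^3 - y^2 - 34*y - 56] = 3*y^2 - 2*y - 34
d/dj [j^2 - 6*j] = 2*j - 6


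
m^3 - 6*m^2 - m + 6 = (m - 6)*(m - 1)*(m + 1)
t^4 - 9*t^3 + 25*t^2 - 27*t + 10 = (t - 5)*(t - 2)*(t - 1)^2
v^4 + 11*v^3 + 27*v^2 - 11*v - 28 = (v - 1)*(v + 1)*(v + 4)*(v + 7)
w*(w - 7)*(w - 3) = w^3 - 10*w^2 + 21*w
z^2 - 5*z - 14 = (z - 7)*(z + 2)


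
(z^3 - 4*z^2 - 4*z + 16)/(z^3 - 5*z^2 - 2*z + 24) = (z - 2)/(z - 3)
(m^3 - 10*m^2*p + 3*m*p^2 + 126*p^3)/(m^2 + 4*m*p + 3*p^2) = (m^2 - 13*m*p + 42*p^2)/(m + p)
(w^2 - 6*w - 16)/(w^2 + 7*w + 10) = (w - 8)/(w + 5)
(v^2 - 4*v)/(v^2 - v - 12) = v/(v + 3)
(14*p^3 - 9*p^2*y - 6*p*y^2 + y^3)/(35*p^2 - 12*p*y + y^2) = (-2*p^2 + p*y + y^2)/(-5*p + y)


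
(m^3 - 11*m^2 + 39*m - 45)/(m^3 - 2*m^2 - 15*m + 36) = (m - 5)/(m + 4)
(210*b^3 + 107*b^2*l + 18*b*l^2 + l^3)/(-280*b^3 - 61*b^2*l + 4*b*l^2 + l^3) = (-6*b - l)/(8*b - l)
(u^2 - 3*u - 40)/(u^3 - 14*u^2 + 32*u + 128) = (u + 5)/(u^2 - 6*u - 16)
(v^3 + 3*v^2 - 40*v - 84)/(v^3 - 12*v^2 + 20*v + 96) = (v + 7)/(v - 8)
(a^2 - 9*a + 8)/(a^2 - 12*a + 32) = (a - 1)/(a - 4)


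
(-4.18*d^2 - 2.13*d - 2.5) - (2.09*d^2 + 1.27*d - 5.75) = -6.27*d^2 - 3.4*d + 3.25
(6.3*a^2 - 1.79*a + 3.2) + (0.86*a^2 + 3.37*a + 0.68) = 7.16*a^2 + 1.58*a + 3.88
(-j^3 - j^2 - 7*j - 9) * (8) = -8*j^3 - 8*j^2 - 56*j - 72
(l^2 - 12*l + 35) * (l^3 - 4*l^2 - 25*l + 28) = l^5 - 16*l^4 + 58*l^3 + 188*l^2 - 1211*l + 980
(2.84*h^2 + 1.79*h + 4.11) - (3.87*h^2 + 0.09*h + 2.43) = -1.03*h^2 + 1.7*h + 1.68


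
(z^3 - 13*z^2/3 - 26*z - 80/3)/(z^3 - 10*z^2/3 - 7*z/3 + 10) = (z^2 - 6*z - 16)/(z^2 - 5*z + 6)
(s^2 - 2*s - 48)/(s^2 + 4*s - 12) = (s - 8)/(s - 2)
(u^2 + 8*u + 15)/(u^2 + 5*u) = (u + 3)/u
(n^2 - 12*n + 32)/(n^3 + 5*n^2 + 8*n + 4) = (n^2 - 12*n + 32)/(n^3 + 5*n^2 + 8*n + 4)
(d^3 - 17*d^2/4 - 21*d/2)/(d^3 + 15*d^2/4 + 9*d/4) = (4*d^2 - 17*d - 42)/(4*d^2 + 15*d + 9)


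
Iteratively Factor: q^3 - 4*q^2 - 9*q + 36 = (q - 3)*(q^2 - q - 12) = (q - 4)*(q - 3)*(q + 3)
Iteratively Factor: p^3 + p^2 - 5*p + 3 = (p - 1)*(p^2 + 2*p - 3) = (p - 1)*(p + 3)*(p - 1)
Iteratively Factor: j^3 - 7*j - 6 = (j + 2)*(j^2 - 2*j - 3) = (j + 1)*(j + 2)*(j - 3)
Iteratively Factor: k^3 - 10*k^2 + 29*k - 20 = (k - 4)*(k^2 - 6*k + 5) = (k - 4)*(k - 1)*(k - 5)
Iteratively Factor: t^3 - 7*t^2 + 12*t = (t - 4)*(t^2 - 3*t) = (t - 4)*(t - 3)*(t)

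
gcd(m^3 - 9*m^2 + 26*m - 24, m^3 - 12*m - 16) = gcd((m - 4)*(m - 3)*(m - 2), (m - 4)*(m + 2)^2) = m - 4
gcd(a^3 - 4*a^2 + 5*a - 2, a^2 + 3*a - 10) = a - 2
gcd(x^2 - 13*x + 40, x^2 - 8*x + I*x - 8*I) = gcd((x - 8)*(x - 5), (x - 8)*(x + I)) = x - 8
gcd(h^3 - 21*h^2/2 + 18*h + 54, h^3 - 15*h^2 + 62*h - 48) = h - 6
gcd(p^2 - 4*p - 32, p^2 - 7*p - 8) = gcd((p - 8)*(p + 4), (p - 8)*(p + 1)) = p - 8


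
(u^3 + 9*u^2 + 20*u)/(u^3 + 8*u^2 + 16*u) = (u + 5)/(u + 4)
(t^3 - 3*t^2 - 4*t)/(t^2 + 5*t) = (t^2 - 3*t - 4)/(t + 5)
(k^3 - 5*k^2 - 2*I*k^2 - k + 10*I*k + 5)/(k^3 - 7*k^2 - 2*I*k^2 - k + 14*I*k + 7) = (k - 5)/(k - 7)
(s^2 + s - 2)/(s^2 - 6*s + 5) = (s + 2)/(s - 5)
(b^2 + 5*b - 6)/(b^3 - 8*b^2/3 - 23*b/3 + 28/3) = 3*(b + 6)/(3*b^2 - 5*b - 28)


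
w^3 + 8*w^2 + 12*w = w*(w + 2)*(w + 6)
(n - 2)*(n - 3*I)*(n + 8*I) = n^3 - 2*n^2 + 5*I*n^2 + 24*n - 10*I*n - 48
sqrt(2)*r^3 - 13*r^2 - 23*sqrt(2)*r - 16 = (r - 8*sqrt(2))*(r + sqrt(2))*(sqrt(2)*r + 1)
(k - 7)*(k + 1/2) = k^2 - 13*k/2 - 7/2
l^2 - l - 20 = (l - 5)*(l + 4)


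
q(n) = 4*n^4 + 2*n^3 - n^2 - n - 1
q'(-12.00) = -26761.00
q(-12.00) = 79355.00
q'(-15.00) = -52621.00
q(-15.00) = 195539.00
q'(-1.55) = -43.07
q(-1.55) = 13.79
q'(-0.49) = -0.46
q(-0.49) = -0.75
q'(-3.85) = -817.43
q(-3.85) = 752.72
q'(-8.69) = -10030.28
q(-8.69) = 21430.43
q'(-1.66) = -54.34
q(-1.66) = 19.13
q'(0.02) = -1.04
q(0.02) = -1.02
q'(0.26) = -0.83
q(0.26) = -1.27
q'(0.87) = 12.34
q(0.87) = 0.98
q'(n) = 16*n^3 + 6*n^2 - 2*n - 1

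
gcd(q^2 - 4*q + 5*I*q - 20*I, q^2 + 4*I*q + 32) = 1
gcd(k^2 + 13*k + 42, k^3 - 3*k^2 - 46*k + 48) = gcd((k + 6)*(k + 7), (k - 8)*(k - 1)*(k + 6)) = k + 6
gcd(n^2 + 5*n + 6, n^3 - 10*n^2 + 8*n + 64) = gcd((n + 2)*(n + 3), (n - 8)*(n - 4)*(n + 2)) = n + 2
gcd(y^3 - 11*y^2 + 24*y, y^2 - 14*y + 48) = y - 8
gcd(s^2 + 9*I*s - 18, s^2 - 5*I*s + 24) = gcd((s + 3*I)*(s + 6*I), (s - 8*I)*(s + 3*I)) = s + 3*I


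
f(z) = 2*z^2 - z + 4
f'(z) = 4*z - 1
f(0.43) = 3.94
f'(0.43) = 0.72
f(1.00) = 5.00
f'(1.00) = 3.00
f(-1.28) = 8.56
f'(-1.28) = -6.12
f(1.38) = 6.43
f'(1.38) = 4.52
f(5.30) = 54.88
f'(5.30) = 20.20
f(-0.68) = 5.60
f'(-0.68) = -3.72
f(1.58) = 7.41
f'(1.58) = 5.32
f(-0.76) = 5.92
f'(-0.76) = -4.04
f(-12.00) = 304.00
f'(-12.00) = -49.00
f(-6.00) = 82.00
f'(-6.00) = -25.00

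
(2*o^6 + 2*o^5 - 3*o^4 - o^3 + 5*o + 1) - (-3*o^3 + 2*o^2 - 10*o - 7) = 2*o^6 + 2*o^5 - 3*o^4 + 2*o^3 - 2*o^2 + 15*o + 8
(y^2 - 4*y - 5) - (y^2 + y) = -5*y - 5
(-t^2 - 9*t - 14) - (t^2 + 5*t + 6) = -2*t^2 - 14*t - 20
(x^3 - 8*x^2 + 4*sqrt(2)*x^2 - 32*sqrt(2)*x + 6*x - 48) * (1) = x^3 - 8*x^2 + 4*sqrt(2)*x^2 - 32*sqrt(2)*x + 6*x - 48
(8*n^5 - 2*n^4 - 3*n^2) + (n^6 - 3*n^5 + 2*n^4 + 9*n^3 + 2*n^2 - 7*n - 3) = n^6 + 5*n^5 + 9*n^3 - n^2 - 7*n - 3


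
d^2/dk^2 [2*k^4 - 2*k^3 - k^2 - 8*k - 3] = 24*k^2 - 12*k - 2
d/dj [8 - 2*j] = -2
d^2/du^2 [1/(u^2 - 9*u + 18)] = 2*(-u^2 + 9*u + (2*u - 9)^2 - 18)/(u^2 - 9*u + 18)^3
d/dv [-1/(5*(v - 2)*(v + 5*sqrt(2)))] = (2*v - 2 + 5*sqrt(2))/(5*(v - 2)^2*(v + 5*sqrt(2))^2)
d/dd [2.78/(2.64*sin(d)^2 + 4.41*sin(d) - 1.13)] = -(14.6784*sin(d) + 12.2598)*cos(d)/(2.64*sin(d)^2 + 4.41*sin(d) - 1.13)^2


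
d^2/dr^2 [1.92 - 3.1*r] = 0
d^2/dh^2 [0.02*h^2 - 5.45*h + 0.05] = 0.0400000000000000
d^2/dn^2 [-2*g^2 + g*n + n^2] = 2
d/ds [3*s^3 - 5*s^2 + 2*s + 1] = 9*s^2 - 10*s + 2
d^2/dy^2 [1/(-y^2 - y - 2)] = 2*(y^2 + y - (2*y + 1)^2 + 2)/(y^2 + y + 2)^3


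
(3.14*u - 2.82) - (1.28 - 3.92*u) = 7.06*u - 4.1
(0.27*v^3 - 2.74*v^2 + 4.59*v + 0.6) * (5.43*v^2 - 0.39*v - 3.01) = 1.4661*v^5 - 14.9835*v^4 + 25.1796*v^3 + 9.7153*v^2 - 14.0499*v - 1.806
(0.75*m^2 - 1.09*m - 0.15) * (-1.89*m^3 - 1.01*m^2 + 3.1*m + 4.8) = -1.4175*m^5 + 1.3026*m^4 + 3.7094*m^3 + 0.372499999999999*m^2 - 5.697*m - 0.72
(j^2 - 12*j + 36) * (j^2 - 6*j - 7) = j^4 - 18*j^3 + 101*j^2 - 132*j - 252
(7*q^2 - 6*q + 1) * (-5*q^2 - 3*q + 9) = -35*q^4 + 9*q^3 + 76*q^2 - 57*q + 9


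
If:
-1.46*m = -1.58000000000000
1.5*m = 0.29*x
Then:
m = 1.08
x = 5.60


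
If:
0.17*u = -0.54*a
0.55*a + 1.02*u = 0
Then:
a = 0.00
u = 0.00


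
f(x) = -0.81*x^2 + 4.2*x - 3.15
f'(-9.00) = 18.78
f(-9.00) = -106.56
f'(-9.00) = 18.78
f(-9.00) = -106.56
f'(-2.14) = 7.67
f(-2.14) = -15.85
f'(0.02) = 4.17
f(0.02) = -3.07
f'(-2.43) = 8.14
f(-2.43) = -18.14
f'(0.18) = 3.91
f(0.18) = -2.42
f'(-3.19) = 9.37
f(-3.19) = -24.79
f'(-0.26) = 4.62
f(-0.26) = -4.30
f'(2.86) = -0.43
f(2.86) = 2.24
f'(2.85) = -0.42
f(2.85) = 2.24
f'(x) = 4.2 - 1.62*x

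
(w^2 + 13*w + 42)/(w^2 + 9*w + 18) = (w + 7)/(w + 3)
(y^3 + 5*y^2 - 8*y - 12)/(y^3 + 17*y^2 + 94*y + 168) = (y^2 - y - 2)/(y^2 + 11*y + 28)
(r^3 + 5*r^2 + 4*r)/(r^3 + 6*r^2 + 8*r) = (r + 1)/(r + 2)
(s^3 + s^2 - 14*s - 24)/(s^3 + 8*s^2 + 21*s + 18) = (s - 4)/(s + 3)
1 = 1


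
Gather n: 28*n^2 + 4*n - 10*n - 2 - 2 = 28*n^2 - 6*n - 4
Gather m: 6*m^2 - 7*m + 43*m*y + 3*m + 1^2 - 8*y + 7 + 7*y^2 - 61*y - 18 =6*m^2 + m*(43*y - 4) + 7*y^2 - 69*y - 10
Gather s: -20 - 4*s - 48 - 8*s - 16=-12*s - 84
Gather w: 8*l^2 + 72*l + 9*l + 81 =8*l^2 + 81*l + 81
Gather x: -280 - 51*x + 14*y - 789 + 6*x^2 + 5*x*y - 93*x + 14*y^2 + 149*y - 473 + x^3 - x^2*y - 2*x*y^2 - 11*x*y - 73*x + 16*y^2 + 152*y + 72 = x^3 + x^2*(6 - y) + x*(-2*y^2 - 6*y - 217) + 30*y^2 + 315*y - 1470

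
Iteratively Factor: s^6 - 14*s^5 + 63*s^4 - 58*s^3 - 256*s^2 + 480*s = (s)*(s^5 - 14*s^4 + 63*s^3 - 58*s^2 - 256*s + 480) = s*(s - 4)*(s^4 - 10*s^3 + 23*s^2 + 34*s - 120) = s*(s - 5)*(s - 4)*(s^3 - 5*s^2 - 2*s + 24) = s*(s - 5)*(s - 4)*(s + 2)*(s^2 - 7*s + 12) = s*(s - 5)*(s - 4)*(s - 3)*(s + 2)*(s - 4)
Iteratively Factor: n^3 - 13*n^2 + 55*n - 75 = (n - 3)*(n^2 - 10*n + 25) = (n - 5)*(n - 3)*(n - 5)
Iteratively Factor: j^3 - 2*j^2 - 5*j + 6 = (j + 2)*(j^2 - 4*j + 3) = (j - 3)*(j + 2)*(j - 1)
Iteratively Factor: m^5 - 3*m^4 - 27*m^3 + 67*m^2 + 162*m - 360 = (m - 5)*(m^4 + 2*m^3 - 17*m^2 - 18*m + 72) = (m - 5)*(m + 3)*(m^3 - m^2 - 14*m + 24) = (m - 5)*(m - 3)*(m + 3)*(m^2 + 2*m - 8) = (m - 5)*(m - 3)*(m + 3)*(m + 4)*(m - 2)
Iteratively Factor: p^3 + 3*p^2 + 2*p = (p)*(p^2 + 3*p + 2) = p*(p + 1)*(p + 2)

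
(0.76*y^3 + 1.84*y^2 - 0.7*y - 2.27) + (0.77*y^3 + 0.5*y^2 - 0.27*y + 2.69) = 1.53*y^3 + 2.34*y^2 - 0.97*y + 0.42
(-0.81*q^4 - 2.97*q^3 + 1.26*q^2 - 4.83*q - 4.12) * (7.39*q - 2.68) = -5.9859*q^5 - 19.7775*q^4 + 17.271*q^3 - 39.0705*q^2 - 17.5024*q + 11.0416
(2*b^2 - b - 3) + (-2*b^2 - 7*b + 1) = -8*b - 2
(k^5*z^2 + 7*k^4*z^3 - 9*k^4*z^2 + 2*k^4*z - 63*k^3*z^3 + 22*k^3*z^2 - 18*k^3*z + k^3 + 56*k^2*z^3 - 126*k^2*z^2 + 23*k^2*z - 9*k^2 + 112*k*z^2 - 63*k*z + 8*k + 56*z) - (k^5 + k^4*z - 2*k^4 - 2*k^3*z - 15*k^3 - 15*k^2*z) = k^5*z^2 - k^5 + 7*k^4*z^3 - 9*k^4*z^2 + k^4*z + 2*k^4 - 63*k^3*z^3 + 22*k^3*z^2 - 16*k^3*z + 16*k^3 + 56*k^2*z^3 - 126*k^2*z^2 + 38*k^2*z - 9*k^2 + 112*k*z^2 - 63*k*z + 8*k + 56*z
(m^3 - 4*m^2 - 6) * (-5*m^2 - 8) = -5*m^5 + 20*m^4 - 8*m^3 + 62*m^2 + 48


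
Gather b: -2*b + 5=5 - 2*b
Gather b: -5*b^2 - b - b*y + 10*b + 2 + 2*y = -5*b^2 + b*(9 - y) + 2*y + 2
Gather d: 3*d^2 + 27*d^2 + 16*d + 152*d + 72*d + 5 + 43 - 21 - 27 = 30*d^2 + 240*d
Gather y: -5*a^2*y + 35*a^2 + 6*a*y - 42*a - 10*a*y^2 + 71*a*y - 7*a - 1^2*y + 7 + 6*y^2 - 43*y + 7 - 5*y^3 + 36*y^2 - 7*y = 35*a^2 - 49*a - 5*y^3 + y^2*(42 - 10*a) + y*(-5*a^2 + 77*a - 51) + 14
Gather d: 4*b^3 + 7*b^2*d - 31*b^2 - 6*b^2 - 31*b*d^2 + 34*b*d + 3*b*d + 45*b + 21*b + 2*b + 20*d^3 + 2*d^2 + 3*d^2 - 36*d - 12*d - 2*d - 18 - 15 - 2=4*b^3 - 37*b^2 + 68*b + 20*d^3 + d^2*(5 - 31*b) + d*(7*b^2 + 37*b - 50) - 35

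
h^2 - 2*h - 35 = (h - 7)*(h + 5)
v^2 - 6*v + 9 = (v - 3)^2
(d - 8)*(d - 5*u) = d^2 - 5*d*u - 8*d + 40*u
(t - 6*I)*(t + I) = t^2 - 5*I*t + 6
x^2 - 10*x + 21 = (x - 7)*(x - 3)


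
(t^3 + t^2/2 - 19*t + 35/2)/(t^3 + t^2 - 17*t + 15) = (t - 7/2)/(t - 3)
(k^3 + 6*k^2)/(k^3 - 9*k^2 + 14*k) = k*(k + 6)/(k^2 - 9*k + 14)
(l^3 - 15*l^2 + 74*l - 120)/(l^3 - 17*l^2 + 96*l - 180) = (l - 4)/(l - 6)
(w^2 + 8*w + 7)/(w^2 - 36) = (w^2 + 8*w + 7)/(w^2 - 36)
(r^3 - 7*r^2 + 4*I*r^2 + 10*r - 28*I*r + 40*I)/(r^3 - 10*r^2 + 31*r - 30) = (r + 4*I)/(r - 3)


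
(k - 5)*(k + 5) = k^2 - 25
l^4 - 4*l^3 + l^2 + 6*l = l*(l - 3)*(l - 2)*(l + 1)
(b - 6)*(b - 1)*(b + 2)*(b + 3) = b^4 - 2*b^3 - 23*b^2 - 12*b + 36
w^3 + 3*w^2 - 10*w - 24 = (w - 3)*(w + 2)*(w + 4)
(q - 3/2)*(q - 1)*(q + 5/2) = q^3 - 19*q/4 + 15/4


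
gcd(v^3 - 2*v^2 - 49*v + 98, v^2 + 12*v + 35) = v + 7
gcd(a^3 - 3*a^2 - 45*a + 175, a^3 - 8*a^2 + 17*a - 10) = a - 5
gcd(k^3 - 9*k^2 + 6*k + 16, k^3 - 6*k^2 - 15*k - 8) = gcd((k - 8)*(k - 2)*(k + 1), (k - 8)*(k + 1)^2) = k^2 - 7*k - 8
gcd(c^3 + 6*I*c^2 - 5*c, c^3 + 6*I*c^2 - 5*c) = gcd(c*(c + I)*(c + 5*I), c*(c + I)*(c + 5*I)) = c^3 + 6*I*c^2 - 5*c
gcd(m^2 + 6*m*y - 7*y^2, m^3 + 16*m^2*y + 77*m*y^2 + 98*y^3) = m + 7*y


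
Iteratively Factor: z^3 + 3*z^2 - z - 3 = (z + 1)*(z^2 + 2*z - 3) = (z + 1)*(z + 3)*(z - 1)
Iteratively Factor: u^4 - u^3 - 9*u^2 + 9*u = (u + 3)*(u^3 - 4*u^2 + 3*u) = u*(u + 3)*(u^2 - 4*u + 3) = u*(u - 1)*(u + 3)*(u - 3)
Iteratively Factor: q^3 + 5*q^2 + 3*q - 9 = (q - 1)*(q^2 + 6*q + 9) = (q - 1)*(q + 3)*(q + 3)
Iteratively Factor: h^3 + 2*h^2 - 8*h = (h - 2)*(h^2 + 4*h) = h*(h - 2)*(h + 4)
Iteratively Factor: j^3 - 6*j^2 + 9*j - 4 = (j - 4)*(j^2 - 2*j + 1) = (j - 4)*(j - 1)*(j - 1)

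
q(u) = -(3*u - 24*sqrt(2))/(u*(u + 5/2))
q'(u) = -3/(u*(u + 5/2)) + (3*u - 24*sqrt(2))/(u*(u + 5/2)^2) + (3*u - 24*sqrt(2))/(u^2*(u + 5/2)) = 12*(u^2 - 16*sqrt(2)*u - 20*sqrt(2))/(u^2*(4*u^2 + 20*u + 25))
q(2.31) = 2.43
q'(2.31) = -1.83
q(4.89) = 0.53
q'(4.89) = -0.26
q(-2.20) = -61.43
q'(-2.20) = 181.38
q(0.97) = 9.22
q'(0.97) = -13.05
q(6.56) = 0.24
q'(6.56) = -0.11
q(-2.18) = -58.03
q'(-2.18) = 159.02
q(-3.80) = 9.18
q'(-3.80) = 8.87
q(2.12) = 2.82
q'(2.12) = -2.24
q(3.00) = 1.51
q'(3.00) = -0.96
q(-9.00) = 1.04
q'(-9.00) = 0.22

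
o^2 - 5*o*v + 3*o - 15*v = (o + 3)*(o - 5*v)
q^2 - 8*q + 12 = (q - 6)*(q - 2)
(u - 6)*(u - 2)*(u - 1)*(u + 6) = u^4 - 3*u^3 - 34*u^2 + 108*u - 72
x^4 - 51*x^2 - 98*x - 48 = (x - 8)*(x + 1)^2*(x + 6)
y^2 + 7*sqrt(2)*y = y*(y + 7*sqrt(2))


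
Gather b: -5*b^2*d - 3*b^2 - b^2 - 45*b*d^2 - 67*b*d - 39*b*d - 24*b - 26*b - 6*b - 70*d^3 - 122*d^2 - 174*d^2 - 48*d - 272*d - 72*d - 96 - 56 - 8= b^2*(-5*d - 4) + b*(-45*d^2 - 106*d - 56) - 70*d^3 - 296*d^2 - 392*d - 160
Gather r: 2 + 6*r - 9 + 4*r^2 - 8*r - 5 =4*r^2 - 2*r - 12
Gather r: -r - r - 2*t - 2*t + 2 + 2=-2*r - 4*t + 4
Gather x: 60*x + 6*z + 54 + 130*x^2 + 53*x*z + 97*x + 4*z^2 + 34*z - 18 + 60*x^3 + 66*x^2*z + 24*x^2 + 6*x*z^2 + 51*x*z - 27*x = 60*x^3 + x^2*(66*z + 154) + x*(6*z^2 + 104*z + 130) + 4*z^2 + 40*z + 36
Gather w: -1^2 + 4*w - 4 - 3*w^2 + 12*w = -3*w^2 + 16*w - 5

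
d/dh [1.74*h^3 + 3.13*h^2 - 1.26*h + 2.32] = 5.22*h^2 + 6.26*h - 1.26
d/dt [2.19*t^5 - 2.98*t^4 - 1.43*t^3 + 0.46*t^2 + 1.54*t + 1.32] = 10.95*t^4 - 11.92*t^3 - 4.29*t^2 + 0.92*t + 1.54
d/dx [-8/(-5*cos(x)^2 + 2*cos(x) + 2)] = 16*(5*cos(x) - 1)*sin(x)/(-5*cos(x)^2 + 2*cos(x) + 2)^2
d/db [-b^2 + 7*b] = 7 - 2*b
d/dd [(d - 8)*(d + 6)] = 2*d - 2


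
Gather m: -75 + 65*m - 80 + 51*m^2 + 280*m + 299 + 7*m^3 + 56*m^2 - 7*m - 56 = 7*m^3 + 107*m^2 + 338*m + 88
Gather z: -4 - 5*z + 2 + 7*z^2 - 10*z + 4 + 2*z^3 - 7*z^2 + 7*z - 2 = 2*z^3 - 8*z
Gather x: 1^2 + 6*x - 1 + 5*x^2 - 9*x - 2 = 5*x^2 - 3*x - 2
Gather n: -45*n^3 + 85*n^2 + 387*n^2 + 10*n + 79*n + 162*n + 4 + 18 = -45*n^3 + 472*n^2 + 251*n + 22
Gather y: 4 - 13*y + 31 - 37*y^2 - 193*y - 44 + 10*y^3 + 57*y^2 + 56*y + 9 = 10*y^3 + 20*y^2 - 150*y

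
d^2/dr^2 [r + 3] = 0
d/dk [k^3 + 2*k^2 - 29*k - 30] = 3*k^2 + 4*k - 29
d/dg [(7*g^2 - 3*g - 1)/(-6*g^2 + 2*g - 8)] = (-2*g^2 - 62*g + 13)/(2*(9*g^4 - 6*g^3 + 25*g^2 - 8*g + 16))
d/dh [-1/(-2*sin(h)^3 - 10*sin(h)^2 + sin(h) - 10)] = (-6*sin(h)^2 - 20*sin(h) + 1)*cos(h)/(2*sin(h)^3 + 10*sin(h)^2 - sin(h) + 10)^2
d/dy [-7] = 0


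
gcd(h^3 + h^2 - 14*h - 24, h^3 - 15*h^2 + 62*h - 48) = 1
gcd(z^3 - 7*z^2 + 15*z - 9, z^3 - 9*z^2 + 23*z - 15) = z^2 - 4*z + 3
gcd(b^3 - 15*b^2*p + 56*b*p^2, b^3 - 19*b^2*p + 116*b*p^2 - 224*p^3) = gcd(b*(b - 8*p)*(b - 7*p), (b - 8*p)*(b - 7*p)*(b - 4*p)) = b^2 - 15*b*p + 56*p^2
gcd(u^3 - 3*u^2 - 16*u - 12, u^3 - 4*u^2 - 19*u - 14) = u^2 + 3*u + 2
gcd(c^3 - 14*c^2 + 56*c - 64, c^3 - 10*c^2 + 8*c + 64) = c^2 - 12*c + 32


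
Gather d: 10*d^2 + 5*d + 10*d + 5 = 10*d^2 + 15*d + 5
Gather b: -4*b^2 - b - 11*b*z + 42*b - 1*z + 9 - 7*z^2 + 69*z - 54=-4*b^2 + b*(41 - 11*z) - 7*z^2 + 68*z - 45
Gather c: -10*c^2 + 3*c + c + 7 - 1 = -10*c^2 + 4*c + 6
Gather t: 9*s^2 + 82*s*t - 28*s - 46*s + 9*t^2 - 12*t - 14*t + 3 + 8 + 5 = 9*s^2 - 74*s + 9*t^2 + t*(82*s - 26) + 16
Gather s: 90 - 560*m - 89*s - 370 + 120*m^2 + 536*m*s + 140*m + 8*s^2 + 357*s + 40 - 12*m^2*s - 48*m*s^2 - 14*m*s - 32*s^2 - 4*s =120*m^2 - 420*m + s^2*(-48*m - 24) + s*(-12*m^2 + 522*m + 264) - 240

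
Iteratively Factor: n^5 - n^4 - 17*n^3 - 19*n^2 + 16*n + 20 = (n + 1)*(n^4 - 2*n^3 - 15*n^2 - 4*n + 20) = (n - 1)*(n + 1)*(n^3 - n^2 - 16*n - 20) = (n - 1)*(n + 1)*(n + 2)*(n^2 - 3*n - 10) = (n - 1)*(n + 1)*(n + 2)^2*(n - 5)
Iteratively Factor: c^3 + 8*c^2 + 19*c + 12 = (c + 4)*(c^2 + 4*c + 3) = (c + 1)*(c + 4)*(c + 3)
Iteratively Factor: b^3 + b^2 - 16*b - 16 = (b + 1)*(b^2 - 16) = (b + 1)*(b + 4)*(b - 4)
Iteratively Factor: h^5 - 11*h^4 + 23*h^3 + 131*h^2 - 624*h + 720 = (h + 4)*(h^4 - 15*h^3 + 83*h^2 - 201*h + 180) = (h - 3)*(h + 4)*(h^3 - 12*h^2 + 47*h - 60) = (h - 4)*(h - 3)*(h + 4)*(h^2 - 8*h + 15) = (h - 4)*(h - 3)^2*(h + 4)*(h - 5)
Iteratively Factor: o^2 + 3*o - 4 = (o + 4)*(o - 1)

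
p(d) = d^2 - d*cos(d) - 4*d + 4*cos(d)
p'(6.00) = 6.48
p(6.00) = 10.08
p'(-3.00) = -8.02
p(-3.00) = 14.07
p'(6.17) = 7.10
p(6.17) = 11.23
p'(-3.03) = -8.28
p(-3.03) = 14.31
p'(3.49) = 4.09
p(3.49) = -2.26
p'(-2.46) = -4.07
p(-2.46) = 10.87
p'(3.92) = 4.61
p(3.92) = -0.37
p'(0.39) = -5.52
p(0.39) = 1.93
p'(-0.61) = -3.40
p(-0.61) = 6.59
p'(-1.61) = -1.58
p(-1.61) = 8.81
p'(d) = d*sin(d) + 2*d - 4*sin(d) - cos(d) - 4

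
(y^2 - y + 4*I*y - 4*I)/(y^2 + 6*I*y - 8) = (y - 1)/(y + 2*I)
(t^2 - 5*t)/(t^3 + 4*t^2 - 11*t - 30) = t*(t - 5)/(t^3 + 4*t^2 - 11*t - 30)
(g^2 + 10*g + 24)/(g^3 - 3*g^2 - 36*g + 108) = (g + 4)/(g^2 - 9*g + 18)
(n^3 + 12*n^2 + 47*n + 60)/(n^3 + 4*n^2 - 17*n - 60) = (n + 4)/(n - 4)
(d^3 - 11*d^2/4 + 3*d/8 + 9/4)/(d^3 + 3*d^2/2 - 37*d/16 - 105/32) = 4*(4*d^2 - 5*d - 6)/(16*d^2 + 48*d + 35)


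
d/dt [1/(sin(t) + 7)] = -cos(t)/(sin(t) + 7)^2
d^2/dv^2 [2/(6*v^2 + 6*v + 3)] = 8*(-2*v^2 - 2*v + 2*(2*v + 1)^2 - 1)/(3*(2*v^2 + 2*v + 1)^3)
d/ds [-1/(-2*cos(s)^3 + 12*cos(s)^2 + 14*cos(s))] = (3*sin(s) - 7*sin(s)/cos(s)^2 - 12*tan(s))/(2*(sin(s)^2 + 6*cos(s) + 6)^2)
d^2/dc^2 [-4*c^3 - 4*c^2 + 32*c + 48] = -24*c - 8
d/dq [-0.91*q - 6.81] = -0.910000000000000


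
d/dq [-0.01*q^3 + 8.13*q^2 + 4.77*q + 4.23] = -0.03*q^2 + 16.26*q + 4.77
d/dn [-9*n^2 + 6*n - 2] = 6 - 18*n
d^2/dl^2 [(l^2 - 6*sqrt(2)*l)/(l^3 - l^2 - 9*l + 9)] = 2*(l*(l - 6*sqrt(2))*(-3*l^2 + 2*l + 9)^2 + (-l*(l - 6*sqrt(2))*(3*l - 1) + 2*(l - 3*sqrt(2))*(-3*l^2 + 2*l + 9))*(l^3 - l^2 - 9*l + 9) + (l^3 - l^2 - 9*l + 9)^2)/(l^3 - l^2 - 9*l + 9)^3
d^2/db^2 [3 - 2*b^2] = -4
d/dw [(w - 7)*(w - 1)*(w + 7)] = 3*w^2 - 2*w - 49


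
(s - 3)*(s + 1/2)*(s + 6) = s^3 + 7*s^2/2 - 33*s/2 - 9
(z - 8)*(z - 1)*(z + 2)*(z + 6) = z^4 - z^3 - 52*z^2 - 44*z + 96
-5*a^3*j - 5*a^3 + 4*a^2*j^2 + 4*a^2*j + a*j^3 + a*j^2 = (-a + j)*(5*a + j)*(a*j + a)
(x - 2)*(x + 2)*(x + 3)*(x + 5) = x^4 + 8*x^3 + 11*x^2 - 32*x - 60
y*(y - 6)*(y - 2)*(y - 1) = y^4 - 9*y^3 + 20*y^2 - 12*y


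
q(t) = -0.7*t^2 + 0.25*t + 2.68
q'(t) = 0.25 - 1.4*t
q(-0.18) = 2.61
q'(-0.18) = 0.50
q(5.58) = -17.72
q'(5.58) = -7.56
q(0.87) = 2.37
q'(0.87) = -0.97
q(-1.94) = -0.44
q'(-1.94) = 2.97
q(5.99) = -20.94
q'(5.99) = -8.14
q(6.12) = -22.01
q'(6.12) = -8.32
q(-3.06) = -4.64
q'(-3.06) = 4.53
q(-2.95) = -4.15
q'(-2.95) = 4.38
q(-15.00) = -158.57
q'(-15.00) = 21.25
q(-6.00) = -24.02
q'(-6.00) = 8.65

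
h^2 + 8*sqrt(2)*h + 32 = (h + 4*sqrt(2))^2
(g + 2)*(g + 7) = g^2 + 9*g + 14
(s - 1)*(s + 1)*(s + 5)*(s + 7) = s^4 + 12*s^3 + 34*s^2 - 12*s - 35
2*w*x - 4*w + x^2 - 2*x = (2*w + x)*(x - 2)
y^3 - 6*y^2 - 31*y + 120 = (y - 8)*(y - 3)*(y + 5)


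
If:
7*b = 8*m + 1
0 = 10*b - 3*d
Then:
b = 8*m/7 + 1/7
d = 80*m/21 + 10/21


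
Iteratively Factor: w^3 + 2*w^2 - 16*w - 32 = (w + 2)*(w^2 - 16) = (w + 2)*(w + 4)*(w - 4)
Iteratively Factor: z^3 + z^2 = (z)*(z^2 + z) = z*(z + 1)*(z)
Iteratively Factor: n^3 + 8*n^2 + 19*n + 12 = (n + 1)*(n^2 + 7*n + 12) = (n + 1)*(n + 3)*(n + 4)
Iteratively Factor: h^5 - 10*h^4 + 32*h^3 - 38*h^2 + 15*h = (h - 3)*(h^4 - 7*h^3 + 11*h^2 - 5*h) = (h - 3)*(h - 1)*(h^3 - 6*h^2 + 5*h) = h*(h - 3)*(h - 1)*(h^2 - 6*h + 5) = h*(h - 3)*(h - 1)^2*(h - 5)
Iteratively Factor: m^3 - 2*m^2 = (m)*(m^2 - 2*m) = m^2*(m - 2)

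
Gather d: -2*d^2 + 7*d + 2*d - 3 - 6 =-2*d^2 + 9*d - 9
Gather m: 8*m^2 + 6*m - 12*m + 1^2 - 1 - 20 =8*m^2 - 6*m - 20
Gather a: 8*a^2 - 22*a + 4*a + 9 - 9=8*a^2 - 18*a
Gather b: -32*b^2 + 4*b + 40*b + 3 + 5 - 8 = -32*b^2 + 44*b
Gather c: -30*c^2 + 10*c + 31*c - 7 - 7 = -30*c^2 + 41*c - 14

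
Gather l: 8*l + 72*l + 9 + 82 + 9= 80*l + 100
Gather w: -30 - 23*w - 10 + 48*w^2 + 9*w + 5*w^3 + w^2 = 5*w^3 + 49*w^2 - 14*w - 40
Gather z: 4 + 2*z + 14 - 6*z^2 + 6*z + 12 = -6*z^2 + 8*z + 30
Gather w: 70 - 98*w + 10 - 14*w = 80 - 112*w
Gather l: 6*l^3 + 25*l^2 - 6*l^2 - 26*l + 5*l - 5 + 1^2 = 6*l^3 + 19*l^2 - 21*l - 4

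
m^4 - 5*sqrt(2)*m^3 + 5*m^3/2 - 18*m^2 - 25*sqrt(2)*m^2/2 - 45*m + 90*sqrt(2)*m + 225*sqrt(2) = (m + 5/2)*(m - 5*sqrt(2))*(m - 3*sqrt(2))*(m + 3*sqrt(2))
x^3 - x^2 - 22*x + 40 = (x - 4)*(x - 2)*(x + 5)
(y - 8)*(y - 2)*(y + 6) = y^3 - 4*y^2 - 44*y + 96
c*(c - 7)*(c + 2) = c^3 - 5*c^2 - 14*c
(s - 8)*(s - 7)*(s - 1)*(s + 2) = s^4 - 14*s^3 + 39*s^2 + 86*s - 112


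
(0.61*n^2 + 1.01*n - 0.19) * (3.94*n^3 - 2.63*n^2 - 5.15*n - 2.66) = 2.4034*n^5 + 2.3751*n^4 - 6.5464*n^3 - 6.3244*n^2 - 1.7081*n + 0.5054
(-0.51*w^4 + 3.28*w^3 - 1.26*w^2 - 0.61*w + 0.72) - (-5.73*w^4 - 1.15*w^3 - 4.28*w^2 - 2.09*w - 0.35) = 5.22*w^4 + 4.43*w^3 + 3.02*w^2 + 1.48*w + 1.07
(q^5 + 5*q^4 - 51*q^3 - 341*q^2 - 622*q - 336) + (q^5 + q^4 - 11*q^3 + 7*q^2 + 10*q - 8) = 2*q^5 + 6*q^4 - 62*q^3 - 334*q^2 - 612*q - 344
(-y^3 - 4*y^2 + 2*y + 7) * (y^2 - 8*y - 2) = -y^5 + 4*y^4 + 36*y^3 - y^2 - 60*y - 14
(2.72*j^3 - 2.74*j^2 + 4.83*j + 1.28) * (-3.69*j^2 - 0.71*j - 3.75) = -10.0368*j^5 + 8.1794*j^4 - 26.0773*j^3 + 2.1225*j^2 - 19.0213*j - 4.8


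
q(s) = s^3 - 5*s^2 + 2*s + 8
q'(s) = 3*s^2 - 10*s + 2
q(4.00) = 0.00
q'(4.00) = 10.00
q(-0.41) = 6.27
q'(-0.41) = 6.60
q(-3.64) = -113.76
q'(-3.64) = 78.15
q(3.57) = -3.09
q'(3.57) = 4.53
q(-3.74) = -121.73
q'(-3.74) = 81.36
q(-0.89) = 1.55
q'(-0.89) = 13.28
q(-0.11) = 7.72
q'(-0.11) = 3.14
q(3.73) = -2.21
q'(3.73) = 6.44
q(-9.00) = -1144.00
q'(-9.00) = 335.00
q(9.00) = 350.00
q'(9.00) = 155.00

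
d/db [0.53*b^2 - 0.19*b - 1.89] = 1.06*b - 0.19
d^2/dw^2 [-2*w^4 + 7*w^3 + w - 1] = 6*w*(7 - 4*w)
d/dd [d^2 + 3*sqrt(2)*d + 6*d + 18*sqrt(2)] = 2*d + 3*sqrt(2) + 6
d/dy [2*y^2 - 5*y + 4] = 4*y - 5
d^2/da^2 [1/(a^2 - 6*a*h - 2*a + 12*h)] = 2*(-a^2 + 6*a*h + 2*a - 12*h + 4*(-a + 3*h + 1)^2)/(a^2 - 6*a*h - 2*a + 12*h)^3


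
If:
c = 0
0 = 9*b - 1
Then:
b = 1/9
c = 0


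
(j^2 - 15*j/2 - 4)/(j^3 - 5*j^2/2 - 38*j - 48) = (2*j + 1)/(2*j^2 + 11*j + 12)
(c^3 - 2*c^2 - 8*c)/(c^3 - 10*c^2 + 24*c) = (c + 2)/(c - 6)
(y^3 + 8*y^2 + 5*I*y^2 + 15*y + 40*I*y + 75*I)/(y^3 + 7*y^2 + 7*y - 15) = (y + 5*I)/(y - 1)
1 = 1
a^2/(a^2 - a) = a/(a - 1)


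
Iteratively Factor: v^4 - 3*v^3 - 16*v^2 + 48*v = (v - 3)*(v^3 - 16*v) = (v - 4)*(v - 3)*(v^2 + 4*v) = v*(v - 4)*(v - 3)*(v + 4)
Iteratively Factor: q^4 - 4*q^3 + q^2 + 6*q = (q)*(q^3 - 4*q^2 + q + 6) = q*(q - 2)*(q^2 - 2*q - 3) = q*(q - 2)*(q + 1)*(q - 3)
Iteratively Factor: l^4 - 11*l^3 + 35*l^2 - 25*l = (l)*(l^3 - 11*l^2 + 35*l - 25) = l*(l - 1)*(l^2 - 10*l + 25) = l*(l - 5)*(l - 1)*(l - 5)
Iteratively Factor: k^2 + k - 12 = (k - 3)*(k + 4)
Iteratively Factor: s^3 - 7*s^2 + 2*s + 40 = (s - 5)*(s^2 - 2*s - 8) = (s - 5)*(s + 2)*(s - 4)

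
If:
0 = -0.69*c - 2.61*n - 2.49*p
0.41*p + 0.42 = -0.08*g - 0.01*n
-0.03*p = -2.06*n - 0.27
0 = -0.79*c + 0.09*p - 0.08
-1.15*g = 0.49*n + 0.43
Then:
No Solution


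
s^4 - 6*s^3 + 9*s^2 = s^2*(s - 3)^2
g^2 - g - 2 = (g - 2)*(g + 1)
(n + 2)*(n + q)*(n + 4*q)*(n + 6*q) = n^4 + 11*n^3*q + 2*n^3 + 34*n^2*q^2 + 22*n^2*q + 24*n*q^3 + 68*n*q^2 + 48*q^3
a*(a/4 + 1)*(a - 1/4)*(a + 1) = a^4/4 + 19*a^3/16 + 11*a^2/16 - a/4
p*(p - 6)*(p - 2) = p^3 - 8*p^2 + 12*p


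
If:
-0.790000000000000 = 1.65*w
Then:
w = -0.48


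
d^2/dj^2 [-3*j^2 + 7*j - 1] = -6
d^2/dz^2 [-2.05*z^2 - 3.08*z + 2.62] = -4.10000000000000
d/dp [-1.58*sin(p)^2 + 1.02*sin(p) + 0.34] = (1.02 - 3.16*sin(p))*cos(p)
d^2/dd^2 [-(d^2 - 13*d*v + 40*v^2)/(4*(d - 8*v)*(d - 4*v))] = v/(2*d^3 - 24*d^2*v + 96*d*v^2 - 128*v^3)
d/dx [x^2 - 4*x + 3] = 2*x - 4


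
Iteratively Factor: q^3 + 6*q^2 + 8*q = (q)*(q^2 + 6*q + 8) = q*(q + 2)*(q + 4)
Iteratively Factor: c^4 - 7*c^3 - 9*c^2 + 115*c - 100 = (c - 5)*(c^3 - 2*c^2 - 19*c + 20) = (c - 5)*(c + 4)*(c^2 - 6*c + 5) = (c - 5)^2*(c + 4)*(c - 1)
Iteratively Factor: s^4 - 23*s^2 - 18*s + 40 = (s + 2)*(s^3 - 2*s^2 - 19*s + 20) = (s + 2)*(s + 4)*(s^2 - 6*s + 5) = (s - 1)*(s + 2)*(s + 4)*(s - 5)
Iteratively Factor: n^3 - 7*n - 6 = (n + 2)*(n^2 - 2*n - 3) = (n + 1)*(n + 2)*(n - 3)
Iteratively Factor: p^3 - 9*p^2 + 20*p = (p)*(p^2 - 9*p + 20) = p*(p - 4)*(p - 5)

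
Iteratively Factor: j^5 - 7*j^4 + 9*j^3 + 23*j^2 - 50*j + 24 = (j + 2)*(j^4 - 9*j^3 + 27*j^2 - 31*j + 12) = (j - 3)*(j + 2)*(j^3 - 6*j^2 + 9*j - 4) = (j - 3)*(j - 1)*(j + 2)*(j^2 - 5*j + 4) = (j - 4)*(j - 3)*(j - 1)*(j + 2)*(j - 1)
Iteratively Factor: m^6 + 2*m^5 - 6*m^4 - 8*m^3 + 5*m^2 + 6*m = (m + 3)*(m^5 - m^4 - 3*m^3 + m^2 + 2*m) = (m - 1)*(m + 3)*(m^4 - 3*m^2 - 2*m) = (m - 2)*(m - 1)*(m + 3)*(m^3 + 2*m^2 + m) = (m - 2)*(m - 1)*(m + 1)*(m + 3)*(m^2 + m) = (m - 2)*(m - 1)*(m + 1)^2*(m + 3)*(m)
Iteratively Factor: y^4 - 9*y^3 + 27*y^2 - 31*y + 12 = (y - 3)*(y^3 - 6*y^2 + 9*y - 4) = (y - 3)*(y - 1)*(y^2 - 5*y + 4) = (y - 3)*(y - 1)^2*(y - 4)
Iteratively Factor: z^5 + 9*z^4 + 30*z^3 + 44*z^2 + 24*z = (z + 2)*(z^4 + 7*z^3 + 16*z^2 + 12*z) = (z + 2)*(z + 3)*(z^3 + 4*z^2 + 4*z) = (z + 2)^2*(z + 3)*(z^2 + 2*z) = (z + 2)^3*(z + 3)*(z)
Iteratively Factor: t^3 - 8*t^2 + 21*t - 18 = (t - 3)*(t^2 - 5*t + 6) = (t - 3)^2*(t - 2)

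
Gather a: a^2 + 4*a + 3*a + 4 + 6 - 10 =a^2 + 7*a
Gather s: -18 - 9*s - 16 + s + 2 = -8*s - 32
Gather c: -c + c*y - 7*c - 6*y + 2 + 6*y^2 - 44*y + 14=c*(y - 8) + 6*y^2 - 50*y + 16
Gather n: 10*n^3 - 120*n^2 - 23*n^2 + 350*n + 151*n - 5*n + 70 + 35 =10*n^3 - 143*n^2 + 496*n + 105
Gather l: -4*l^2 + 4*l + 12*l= -4*l^2 + 16*l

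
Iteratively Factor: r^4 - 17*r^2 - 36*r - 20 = (r + 2)*(r^3 - 2*r^2 - 13*r - 10) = (r - 5)*(r + 2)*(r^2 + 3*r + 2) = (r - 5)*(r + 1)*(r + 2)*(r + 2)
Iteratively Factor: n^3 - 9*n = (n - 3)*(n^2 + 3*n) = (n - 3)*(n + 3)*(n)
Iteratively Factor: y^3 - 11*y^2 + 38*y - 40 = (y - 5)*(y^2 - 6*y + 8) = (y - 5)*(y - 2)*(y - 4)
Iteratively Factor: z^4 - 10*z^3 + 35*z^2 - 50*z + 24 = (z - 2)*(z^3 - 8*z^2 + 19*z - 12) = (z - 3)*(z - 2)*(z^2 - 5*z + 4) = (z - 4)*(z - 3)*(z - 2)*(z - 1)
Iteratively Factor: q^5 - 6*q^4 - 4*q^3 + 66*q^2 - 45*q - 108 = (q + 1)*(q^4 - 7*q^3 + 3*q^2 + 63*q - 108) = (q + 1)*(q + 3)*(q^3 - 10*q^2 + 33*q - 36) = (q - 3)*(q + 1)*(q + 3)*(q^2 - 7*q + 12) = (q - 3)^2*(q + 1)*(q + 3)*(q - 4)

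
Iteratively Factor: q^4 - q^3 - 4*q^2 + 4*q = (q - 2)*(q^3 + q^2 - 2*q) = q*(q - 2)*(q^2 + q - 2) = q*(q - 2)*(q + 2)*(q - 1)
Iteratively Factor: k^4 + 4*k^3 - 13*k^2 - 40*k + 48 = (k - 1)*(k^3 + 5*k^2 - 8*k - 48) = (k - 1)*(k + 4)*(k^2 + k - 12) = (k - 1)*(k + 4)^2*(k - 3)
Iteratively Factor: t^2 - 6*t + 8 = (t - 4)*(t - 2)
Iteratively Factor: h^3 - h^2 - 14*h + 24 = (h - 2)*(h^2 + h - 12) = (h - 3)*(h - 2)*(h + 4)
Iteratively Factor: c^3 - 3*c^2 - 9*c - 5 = (c + 1)*(c^2 - 4*c - 5) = (c + 1)^2*(c - 5)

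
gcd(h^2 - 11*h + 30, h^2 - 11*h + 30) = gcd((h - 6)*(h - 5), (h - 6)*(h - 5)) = h^2 - 11*h + 30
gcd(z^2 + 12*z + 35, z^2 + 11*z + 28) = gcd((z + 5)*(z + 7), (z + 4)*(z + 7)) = z + 7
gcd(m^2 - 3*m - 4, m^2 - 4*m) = m - 4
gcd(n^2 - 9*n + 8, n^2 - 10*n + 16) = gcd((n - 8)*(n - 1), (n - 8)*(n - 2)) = n - 8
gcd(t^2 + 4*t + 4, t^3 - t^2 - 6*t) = t + 2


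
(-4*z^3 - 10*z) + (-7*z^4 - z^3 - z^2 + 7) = -7*z^4 - 5*z^3 - z^2 - 10*z + 7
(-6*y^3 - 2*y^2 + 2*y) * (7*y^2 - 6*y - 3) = -42*y^5 + 22*y^4 + 44*y^3 - 6*y^2 - 6*y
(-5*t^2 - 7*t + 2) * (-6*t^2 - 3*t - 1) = 30*t^4 + 57*t^3 + 14*t^2 + t - 2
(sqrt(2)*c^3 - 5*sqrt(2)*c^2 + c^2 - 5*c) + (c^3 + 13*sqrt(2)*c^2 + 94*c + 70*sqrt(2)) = c^3 + sqrt(2)*c^3 + c^2 + 8*sqrt(2)*c^2 + 89*c + 70*sqrt(2)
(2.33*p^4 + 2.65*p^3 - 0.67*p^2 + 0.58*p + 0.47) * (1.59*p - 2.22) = 3.7047*p^5 - 0.959100000000001*p^4 - 6.9483*p^3 + 2.4096*p^2 - 0.5403*p - 1.0434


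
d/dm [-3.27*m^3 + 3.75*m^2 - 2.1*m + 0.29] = -9.81*m^2 + 7.5*m - 2.1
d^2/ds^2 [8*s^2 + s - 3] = 16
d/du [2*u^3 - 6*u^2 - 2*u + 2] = 6*u^2 - 12*u - 2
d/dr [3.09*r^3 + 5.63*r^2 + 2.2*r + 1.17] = 9.27*r^2 + 11.26*r + 2.2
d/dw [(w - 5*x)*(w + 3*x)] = 2*w - 2*x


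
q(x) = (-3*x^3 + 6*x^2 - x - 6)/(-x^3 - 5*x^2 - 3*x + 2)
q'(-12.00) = 0.37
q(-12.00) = 5.79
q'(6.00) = 0.17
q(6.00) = 1.08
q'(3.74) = 0.23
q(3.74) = 0.63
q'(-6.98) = 2.93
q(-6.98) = 11.00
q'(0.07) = -7.32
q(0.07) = -3.42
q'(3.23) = 0.24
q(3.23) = 0.51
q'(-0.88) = -15.38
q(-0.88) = 1.08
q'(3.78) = 0.23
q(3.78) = 0.64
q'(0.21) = -23.05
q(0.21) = -5.24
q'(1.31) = -0.43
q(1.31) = 0.29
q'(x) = (-9*x^2 + 12*x - 1)/(-x^3 - 5*x^2 - 3*x + 2) + (3*x^2 + 10*x + 3)*(-3*x^3 + 6*x^2 - x - 6)/(-x^3 - 5*x^2 - 3*x + 2)^2 = (21*x^4 + 16*x^3 - 59*x^2 - 36*x - 20)/(x^6 + 10*x^5 + 31*x^4 + 26*x^3 - 11*x^2 - 12*x + 4)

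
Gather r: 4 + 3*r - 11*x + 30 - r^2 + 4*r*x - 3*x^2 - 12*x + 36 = -r^2 + r*(4*x + 3) - 3*x^2 - 23*x + 70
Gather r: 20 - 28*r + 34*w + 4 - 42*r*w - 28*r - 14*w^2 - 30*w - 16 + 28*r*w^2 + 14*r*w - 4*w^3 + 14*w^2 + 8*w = r*(28*w^2 - 28*w - 56) - 4*w^3 + 12*w + 8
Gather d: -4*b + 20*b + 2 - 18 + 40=16*b + 24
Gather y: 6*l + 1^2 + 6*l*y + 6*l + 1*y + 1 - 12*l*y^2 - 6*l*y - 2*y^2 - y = 12*l + y^2*(-12*l - 2) + 2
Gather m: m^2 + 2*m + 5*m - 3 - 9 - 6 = m^2 + 7*m - 18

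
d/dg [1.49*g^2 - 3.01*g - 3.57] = 2.98*g - 3.01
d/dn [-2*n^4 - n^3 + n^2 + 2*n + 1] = -8*n^3 - 3*n^2 + 2*n + 2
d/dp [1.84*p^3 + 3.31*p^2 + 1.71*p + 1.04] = 5.52*p^2 + 6.62*p + 1.71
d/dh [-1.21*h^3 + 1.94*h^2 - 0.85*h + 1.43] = -3.63*h^2 + 3.88*h - 0.85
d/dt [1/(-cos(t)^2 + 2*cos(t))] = 2*(sin(t)/cos(t)^2 - tan(t))/(cos(t) - 2)^2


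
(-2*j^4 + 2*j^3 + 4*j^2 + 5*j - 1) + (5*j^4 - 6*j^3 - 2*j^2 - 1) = 3*j^4 - 4*j^3 + 2*j^2 + 5*j - 2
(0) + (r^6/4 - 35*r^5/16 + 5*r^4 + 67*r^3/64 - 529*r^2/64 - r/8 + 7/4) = r^6/4 - 35*r^5/16 + 5*r^4 + 67*r^3/64 - 529*r^2/64 - r/8 + 7/4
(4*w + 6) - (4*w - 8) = 14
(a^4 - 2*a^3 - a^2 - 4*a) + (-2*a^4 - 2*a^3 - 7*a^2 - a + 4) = -a^4 - 4*a^3 - 8*a^2 - 5*a + 4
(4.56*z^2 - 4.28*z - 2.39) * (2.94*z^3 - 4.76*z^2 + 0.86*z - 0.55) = 13.4064*z^5 - 34.2888*z^4 + 17.2678*z^3 + 5.1876*z^2 + 0.2986*z + 1.3145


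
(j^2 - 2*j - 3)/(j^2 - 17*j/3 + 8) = 3*(j + 1)/(3*j - 8)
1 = 1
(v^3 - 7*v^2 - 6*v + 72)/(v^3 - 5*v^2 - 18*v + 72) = (v^2 - v - 12)/(v^2 + v - 12)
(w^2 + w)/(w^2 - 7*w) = (w + 1)/(w - 7)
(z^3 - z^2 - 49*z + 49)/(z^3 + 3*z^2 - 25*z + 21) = (z - 7)/(z - 3)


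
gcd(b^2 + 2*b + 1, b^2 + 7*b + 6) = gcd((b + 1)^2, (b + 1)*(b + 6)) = b + 1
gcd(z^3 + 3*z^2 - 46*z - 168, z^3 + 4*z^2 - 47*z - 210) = z^2 - z - 42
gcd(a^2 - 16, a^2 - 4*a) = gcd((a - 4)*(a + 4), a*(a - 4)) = a - 4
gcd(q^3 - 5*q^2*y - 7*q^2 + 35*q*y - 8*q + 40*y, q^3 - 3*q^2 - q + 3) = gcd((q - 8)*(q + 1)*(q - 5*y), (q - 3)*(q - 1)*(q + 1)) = q + 1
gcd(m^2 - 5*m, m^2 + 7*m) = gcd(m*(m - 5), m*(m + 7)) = m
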